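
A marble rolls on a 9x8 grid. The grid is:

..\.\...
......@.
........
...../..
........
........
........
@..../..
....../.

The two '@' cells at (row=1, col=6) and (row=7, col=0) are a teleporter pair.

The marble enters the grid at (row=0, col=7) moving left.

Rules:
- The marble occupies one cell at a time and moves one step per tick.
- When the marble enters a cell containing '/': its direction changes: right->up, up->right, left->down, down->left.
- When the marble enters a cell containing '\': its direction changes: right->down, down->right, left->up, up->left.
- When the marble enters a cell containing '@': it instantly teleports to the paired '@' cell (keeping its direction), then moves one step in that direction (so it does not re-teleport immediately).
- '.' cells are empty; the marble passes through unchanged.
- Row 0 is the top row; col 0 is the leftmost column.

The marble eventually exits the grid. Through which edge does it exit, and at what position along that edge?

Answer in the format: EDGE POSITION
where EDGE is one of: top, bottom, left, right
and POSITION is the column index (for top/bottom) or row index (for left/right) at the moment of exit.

Answer: top 4

Derivation:
Step 1: enter (0,7), '.' pass, move left to (0,6)
Step 2: enter (0,6), '.' pass, move left to (0,5)
Step 3: enter (0,5), '.' pass, move left to (0,4)
Step 4: enter (0,4), '\' deflects left->up, move up to (-1,4)
Step 5: at (-1,4) — EXIT via top edge, pos 4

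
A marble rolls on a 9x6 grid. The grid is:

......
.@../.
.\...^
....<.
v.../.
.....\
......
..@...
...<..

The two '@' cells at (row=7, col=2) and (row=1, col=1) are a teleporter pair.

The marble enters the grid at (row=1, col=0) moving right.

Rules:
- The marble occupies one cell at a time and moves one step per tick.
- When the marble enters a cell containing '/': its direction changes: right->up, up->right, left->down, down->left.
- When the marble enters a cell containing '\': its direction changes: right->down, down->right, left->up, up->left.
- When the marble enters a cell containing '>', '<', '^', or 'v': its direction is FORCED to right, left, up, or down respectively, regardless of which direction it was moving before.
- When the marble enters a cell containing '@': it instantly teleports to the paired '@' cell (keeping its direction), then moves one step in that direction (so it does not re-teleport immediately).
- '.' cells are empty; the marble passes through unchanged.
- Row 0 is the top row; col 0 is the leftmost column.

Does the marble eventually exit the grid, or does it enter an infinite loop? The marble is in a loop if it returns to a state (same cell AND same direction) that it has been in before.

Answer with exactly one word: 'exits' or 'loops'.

Step 1: enter (1,0), '.' pass, move right to (1,1)
Step 2: enter (1,1), '@' teleport (1,1)->(7,2), also enter (7,2), move right to (7,3)
Step 3: enter (7,3), '.' pass, move right to (7,4)
Step 4: enter (7,4), '.' pass, move right to (7,5)
Step 5: enter (7,5), '.' pass, move right to (7,6)
Step 6: at (7,6) — EXIT via right edge, pos 7

Answer: exits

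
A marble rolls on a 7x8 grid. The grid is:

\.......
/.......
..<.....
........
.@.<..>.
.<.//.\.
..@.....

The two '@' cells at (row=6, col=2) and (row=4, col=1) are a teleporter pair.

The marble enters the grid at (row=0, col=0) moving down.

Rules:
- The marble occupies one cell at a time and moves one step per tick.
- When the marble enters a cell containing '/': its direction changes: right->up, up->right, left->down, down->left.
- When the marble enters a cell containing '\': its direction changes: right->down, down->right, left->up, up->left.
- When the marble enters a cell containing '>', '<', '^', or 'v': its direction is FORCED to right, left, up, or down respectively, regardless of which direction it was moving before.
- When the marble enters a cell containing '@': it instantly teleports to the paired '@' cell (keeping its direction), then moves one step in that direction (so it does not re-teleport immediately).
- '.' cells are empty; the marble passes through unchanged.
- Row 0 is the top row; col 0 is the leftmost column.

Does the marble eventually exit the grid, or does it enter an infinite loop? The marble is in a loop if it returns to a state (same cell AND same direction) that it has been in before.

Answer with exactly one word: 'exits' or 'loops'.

Answer: exits

Derivation:
Step 1: enter (0,0), '\' deflects down->right, move right to (0,1)
Step 2: enter (0,1), '.' pass, move right to (0,2)
Step 3: enter (0,2), '.' pass, move right to (0,3)
Step 4: enter (0,3), '.' pass, move right to (0,4)
Step 5: enter (0,4), '.' pass, move right to (0,5)
Step 6: enter (0,5), '.' pass, move right to (0,6)
Step 7: enter (0,6), '.' pass, move right to (0,7)
Step 8: enter (0,7), '.' pass, move right to (0,8)
Step 9: at (0,8) — EXIT via right edge, pos 0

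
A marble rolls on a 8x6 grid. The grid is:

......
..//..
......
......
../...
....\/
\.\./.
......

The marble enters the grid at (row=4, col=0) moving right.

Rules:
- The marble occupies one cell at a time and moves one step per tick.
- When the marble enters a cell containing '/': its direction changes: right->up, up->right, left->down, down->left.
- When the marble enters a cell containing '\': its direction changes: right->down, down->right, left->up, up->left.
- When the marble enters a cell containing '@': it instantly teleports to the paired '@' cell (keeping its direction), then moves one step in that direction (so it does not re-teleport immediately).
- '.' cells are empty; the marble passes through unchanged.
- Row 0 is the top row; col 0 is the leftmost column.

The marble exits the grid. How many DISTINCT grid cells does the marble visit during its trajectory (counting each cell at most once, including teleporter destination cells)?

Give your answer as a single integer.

Step 1: enter (4,0), '.' pass, move right to (4,1)
Step 2: enter (4,1), '.' pass, move right to (4,2)
Step 3: enter (4,2), '/' deflects right->up, move up to (3,2)
Step 4: enter (3,2), '.' pass, move up to (2,2)
Step 5: enter (2,2), '.' pass, move up to (1,2)
Step 6: enter (1,2), '/' deflects up->right, move right to (1,3)
Step 7: enter (1,3), '/' deflects right->up, move up to (0,3)
Step 8: enter (0,3), '.' pass, move up to (-1,3)
Step 9: at (-1,3) — EXIT via top edge, pos 3
Distinct cells visited: 8 (path length 8)

Answer: 8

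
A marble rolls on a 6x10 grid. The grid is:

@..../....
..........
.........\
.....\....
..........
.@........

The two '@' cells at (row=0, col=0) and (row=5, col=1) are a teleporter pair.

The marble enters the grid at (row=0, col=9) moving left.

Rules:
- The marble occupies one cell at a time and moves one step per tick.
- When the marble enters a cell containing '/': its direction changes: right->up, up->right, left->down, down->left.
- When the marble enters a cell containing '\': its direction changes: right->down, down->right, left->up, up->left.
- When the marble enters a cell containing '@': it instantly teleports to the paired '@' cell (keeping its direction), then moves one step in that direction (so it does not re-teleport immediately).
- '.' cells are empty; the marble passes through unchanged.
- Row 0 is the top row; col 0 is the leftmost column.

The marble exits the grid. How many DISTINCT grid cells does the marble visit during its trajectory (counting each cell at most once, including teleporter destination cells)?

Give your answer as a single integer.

Answer: 12

Derivation:
Step 1: enter (0,9), '.' pass, move left to (0,8)
Step 2: enter (0,8), '.' pass, move left to (0,7)
Step 3: enter (0,7), '.' pass, move left to (0,6)
Step 4: enter (0,6), '.' pass, move left to (0,5)
Step 5: enter (0,5), '/' deflects left->down, move down to (1,5)
Step 6: enter (1,5), '.' pass, move down to (2,5)
Step 7: enter (2,5), '.' pass, move down to (3,5)
Step 8: enter (3,5), '\' deflects down->right, move right to (3,6)
Step 9: enter (3,6), '.' pass, move right to (3,7)
Step 10: enter (3,7), '.' pass, move right to (3,8)
Step 11: enter (3,8), '.' pass, move right to (3,9)
Step 12: enter (3,9), '.' pass, move right to (3,10)
Step 13: at (3,10) — EXIT via right edge, pos 3
Distinct cells visited: 12 (path length 12)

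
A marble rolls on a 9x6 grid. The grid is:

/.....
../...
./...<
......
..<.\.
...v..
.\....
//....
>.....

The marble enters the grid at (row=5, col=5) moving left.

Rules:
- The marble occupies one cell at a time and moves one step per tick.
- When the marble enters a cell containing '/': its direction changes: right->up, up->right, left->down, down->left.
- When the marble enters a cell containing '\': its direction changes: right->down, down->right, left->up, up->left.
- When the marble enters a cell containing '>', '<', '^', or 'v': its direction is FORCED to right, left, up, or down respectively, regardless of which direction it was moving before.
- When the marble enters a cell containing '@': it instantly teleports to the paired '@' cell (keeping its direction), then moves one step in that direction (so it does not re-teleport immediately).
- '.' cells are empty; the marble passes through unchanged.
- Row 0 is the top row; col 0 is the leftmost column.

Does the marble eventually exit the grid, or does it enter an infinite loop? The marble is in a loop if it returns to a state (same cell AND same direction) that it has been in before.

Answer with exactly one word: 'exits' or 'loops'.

Step 1: enter (5,5), '.' pass, move left to (5,4)
Step 2: enter (5,4), '.' pass, move left to (5,3)
Step 3: enter (5,3), 'v' forces left->down, move down to (6,3)
Step 4: enter (6,3), '.' pass, move down to (7,3)
Step 5: enter (7,3), '.' pass, move down to (8,3)
Step 6: enter (8,3), '.' pass, move down to (9,3)
Step 7: at (9,3) — EXIT via bottom edge, pos 3

Answer: exits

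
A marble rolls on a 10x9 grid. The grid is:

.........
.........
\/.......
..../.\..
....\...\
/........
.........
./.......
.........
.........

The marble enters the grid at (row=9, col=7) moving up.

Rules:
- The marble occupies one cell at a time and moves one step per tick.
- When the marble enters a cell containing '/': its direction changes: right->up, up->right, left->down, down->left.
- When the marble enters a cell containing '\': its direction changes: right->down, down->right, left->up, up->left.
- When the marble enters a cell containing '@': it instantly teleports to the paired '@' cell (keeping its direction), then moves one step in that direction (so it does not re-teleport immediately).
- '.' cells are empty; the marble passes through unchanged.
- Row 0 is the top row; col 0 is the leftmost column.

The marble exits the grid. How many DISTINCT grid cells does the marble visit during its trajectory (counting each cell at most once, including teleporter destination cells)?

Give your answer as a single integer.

Answer: 10

Derivation:
Step 1: enter (9,7), '.' pass, move up to (8,7)
Step 2: enter (8,7), '.' pass, move up to (7,7)
Step 3: enter (7,7), '.' pass, move up to (6,7)
Step 4: enter (6,7), '.' pass, move up to (5,7)
Step 5: enter (5,7), '.' pass, move up to (4,7)
Step 6: enter (4,7), '.' pass, move up to (3,7)
Step 7: enter (3,7), '.' pass, move up to (2,7)
Step 8: enter (2,7), '.' pass, move up to (1,7)
Step 9: enter (1,7), '.' pass, move up to (0,7)
Step 10: enter (0,7), '.' pass, move up to (-1,7)
Step 11: at (-1,7) — EXIT via top edge, pos 7
Distinct cells visited: 10 (path length 10)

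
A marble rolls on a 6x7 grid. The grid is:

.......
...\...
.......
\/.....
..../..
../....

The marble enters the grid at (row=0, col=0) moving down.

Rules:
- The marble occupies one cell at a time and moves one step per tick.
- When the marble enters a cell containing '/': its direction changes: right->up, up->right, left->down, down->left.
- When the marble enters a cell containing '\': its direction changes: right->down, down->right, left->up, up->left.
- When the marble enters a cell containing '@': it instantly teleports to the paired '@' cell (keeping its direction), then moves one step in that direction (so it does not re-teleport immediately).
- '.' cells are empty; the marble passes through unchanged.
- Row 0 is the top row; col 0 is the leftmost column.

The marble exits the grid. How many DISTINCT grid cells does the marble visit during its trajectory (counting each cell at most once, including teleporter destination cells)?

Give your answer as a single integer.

Step 1: enter (0,0), '.' pass, move down to (1,0)
Step 2: enter (1,0), '.' pass, move down to (2,0)
Step 3: enter (2,0), '.' pass, move down to (3,0)
Step 4: enter (3,0), '\' deflects down->right, move right to (3,1)
Step 5: enter (3,1), '/' deflects right->up, move up to (2,1)
Step 6: enter (2,1), '.' pass, move up to (1,1)
Step 7: enter (1,1), '.' pass, move up to (0,1)
Step 8: enter (0,1), '.' pass, move up to (-1,1)
Step 9: at (-1,1) — EXIT via top edge, pos 1
Distinct cells visited: 8 (path length 8)

Answer: 8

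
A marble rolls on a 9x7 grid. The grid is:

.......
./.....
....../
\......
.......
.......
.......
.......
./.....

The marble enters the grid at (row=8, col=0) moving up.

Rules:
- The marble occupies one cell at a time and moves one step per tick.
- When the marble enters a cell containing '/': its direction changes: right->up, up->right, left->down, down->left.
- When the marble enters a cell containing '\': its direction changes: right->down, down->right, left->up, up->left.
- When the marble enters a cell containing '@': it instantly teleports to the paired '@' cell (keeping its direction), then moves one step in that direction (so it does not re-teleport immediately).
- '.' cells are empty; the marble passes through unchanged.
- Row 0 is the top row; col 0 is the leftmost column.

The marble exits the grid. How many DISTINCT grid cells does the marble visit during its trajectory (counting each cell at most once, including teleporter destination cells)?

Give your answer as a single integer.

Step 1: enter (8,0), '.' pass, move up to (7,0)
Step 2: enter (7,0), '.' pass, move up to (6,0)
Step 3: enter (6,0), '.' pass, move up to (5,0)
Step 4: enter (5,0), '.' pass, move up to (4,0)
Step 5: enter (4,0), '.' pass, move up to (3,0)
Step 6: enter (3,0), '\' deflects up->left, move left to (3,-1)
Step 7: at (3,-1) — EXIT via left edge, pos 3
Distinct cells visited: 6 (path length 6)

Answer: 6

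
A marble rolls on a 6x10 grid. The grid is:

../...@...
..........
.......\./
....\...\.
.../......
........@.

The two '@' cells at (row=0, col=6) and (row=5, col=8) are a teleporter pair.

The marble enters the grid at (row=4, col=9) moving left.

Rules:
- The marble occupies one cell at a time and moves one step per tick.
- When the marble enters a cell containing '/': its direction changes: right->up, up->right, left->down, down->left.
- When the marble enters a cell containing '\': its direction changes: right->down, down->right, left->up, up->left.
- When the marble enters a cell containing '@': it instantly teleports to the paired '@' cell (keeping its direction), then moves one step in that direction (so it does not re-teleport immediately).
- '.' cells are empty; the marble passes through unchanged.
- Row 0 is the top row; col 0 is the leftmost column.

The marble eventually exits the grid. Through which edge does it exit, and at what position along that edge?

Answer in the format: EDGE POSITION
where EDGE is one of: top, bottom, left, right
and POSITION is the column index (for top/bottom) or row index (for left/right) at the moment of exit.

Answer: bottom 3

Derivation:
Step 1: enter (4,9), '.' pass, move left to (4,8)
Step 2: enter (4,8), '.' pass, move left to (4,7)
Step 3: enter (4,7), '.' pass, move left to (4,6)
Step 4: enter (4,6), '.' pass, move left to (4,5)
Step 5: enter (4,5), '.' pass, move left to (4,4)
Step 6: enter (4,4), '.' pass, move left to (4,3)
Step 7: enter (4,3), '/' deflects left->down, move down to (5,3)
Step 8: enter (5,3), '.' pass, move down to (6,3)
Step 9: at (6,3) — EXIT via bottom edge, pos 3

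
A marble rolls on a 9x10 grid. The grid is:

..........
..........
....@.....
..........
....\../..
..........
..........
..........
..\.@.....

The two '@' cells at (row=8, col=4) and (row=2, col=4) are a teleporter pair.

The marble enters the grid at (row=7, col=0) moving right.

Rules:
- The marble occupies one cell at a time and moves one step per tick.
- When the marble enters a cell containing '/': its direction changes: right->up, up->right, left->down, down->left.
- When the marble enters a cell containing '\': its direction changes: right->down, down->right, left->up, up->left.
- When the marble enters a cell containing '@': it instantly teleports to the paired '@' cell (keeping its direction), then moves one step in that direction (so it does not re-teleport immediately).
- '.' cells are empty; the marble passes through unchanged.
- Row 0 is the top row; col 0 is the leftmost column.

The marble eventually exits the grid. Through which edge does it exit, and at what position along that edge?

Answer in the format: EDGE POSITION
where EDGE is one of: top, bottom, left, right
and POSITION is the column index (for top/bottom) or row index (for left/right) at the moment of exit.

Answer: right 7

Derivation:
Step 1: enter (7,0), '.' pass, move right to (7,1)
Step 2: enter (7,1), '.' pass, move right to (7,2)
Step 3: enter (7,2), '.' pass, move right to (7,3)
Step 4: enter (7,3), '.' pass, move right to (7,4)
Step 5: enter (7,4), '.' pass, move right to (7,5)
Step 6: enter (7,5), '.' pass, move right to (7,6)
Step 7: enter (7,6), '.' pass, move right to (7,7)
Step 8: enter (7,7), '.' pass, move right to (7,8)
Step 9: enter (7,8), '.' pass, move right to (7,9)
Step 10: enter (7,9), '.' pass, move right to (7,10)
Step 11: at (7,10) — EXIT via right edge, pos 7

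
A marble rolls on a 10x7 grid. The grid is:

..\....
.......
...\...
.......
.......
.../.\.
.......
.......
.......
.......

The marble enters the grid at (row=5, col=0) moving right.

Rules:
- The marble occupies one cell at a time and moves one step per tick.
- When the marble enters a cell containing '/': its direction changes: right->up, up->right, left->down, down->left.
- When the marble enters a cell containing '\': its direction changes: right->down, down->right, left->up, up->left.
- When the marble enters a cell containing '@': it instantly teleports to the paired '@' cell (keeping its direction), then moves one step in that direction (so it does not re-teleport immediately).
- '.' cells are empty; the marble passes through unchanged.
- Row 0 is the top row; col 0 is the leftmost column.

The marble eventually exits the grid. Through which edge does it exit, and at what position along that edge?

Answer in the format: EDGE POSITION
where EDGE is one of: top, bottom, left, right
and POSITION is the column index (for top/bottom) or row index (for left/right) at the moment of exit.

Answer: left 2

Derivation:
Step 1: enter (5,0), '.' pass, move right to (5,1)
Step 2: enter (5,1), '.' pass, move right to (5,2)
Step 3: enter (5,2), '.' pass, move right to (5,3)
Step 4: enter (5,3), '/' deflects right->up, move up to (4,3)
Step 5: enter (4,3), '.' pass, move up to (3,3)
Step 6: enter (3,3), '.' pass, move up to (2,3)
Step 7: enter (2,3), '\' deflects up->left, move left to (2,2)
Step 8: enter (2,2), '.' pass, move left to (2,1)
Step 9: enter (2,1), '.' pass, move left to (2,0)
Step 10: enter (2,0), '.' pass, move left to (2,-1)
Step 11: at (2,-1) — EXIT via left edge, pos 2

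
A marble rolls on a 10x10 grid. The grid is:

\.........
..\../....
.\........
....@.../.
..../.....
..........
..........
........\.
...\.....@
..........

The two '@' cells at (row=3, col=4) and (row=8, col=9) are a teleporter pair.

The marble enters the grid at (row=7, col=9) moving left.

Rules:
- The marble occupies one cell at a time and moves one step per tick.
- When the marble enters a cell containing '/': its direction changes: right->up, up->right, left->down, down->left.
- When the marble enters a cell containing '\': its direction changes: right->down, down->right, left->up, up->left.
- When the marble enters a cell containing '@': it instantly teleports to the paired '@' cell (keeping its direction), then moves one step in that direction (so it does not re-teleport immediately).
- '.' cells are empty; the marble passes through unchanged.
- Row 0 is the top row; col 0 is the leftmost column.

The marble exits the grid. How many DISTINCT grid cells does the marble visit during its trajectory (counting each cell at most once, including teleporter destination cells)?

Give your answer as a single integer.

Step 1: enter (7,9), '.' pass, move left to (7,8)
Step 2: enter (7,8), '\' deflects left->up, move up to (6,8)
Step 3: enter (6,8), '.' pass, move up to (5,8)
Step 4: enter (5,8), '.' pass, move up to (4,8)
Step 5: enter (4,8), '.' pass, move up to (3,8)
Step 6: enter (3,8), '/' deflects up->right, move right to (3,9)
Step 7: enter (3,9), '.' pass, move right to (3,10)
Step 8: at (3,10) — EXIT via right edge, pos 3
Distinct cells visited: 7 (path length 7)

Answer: 7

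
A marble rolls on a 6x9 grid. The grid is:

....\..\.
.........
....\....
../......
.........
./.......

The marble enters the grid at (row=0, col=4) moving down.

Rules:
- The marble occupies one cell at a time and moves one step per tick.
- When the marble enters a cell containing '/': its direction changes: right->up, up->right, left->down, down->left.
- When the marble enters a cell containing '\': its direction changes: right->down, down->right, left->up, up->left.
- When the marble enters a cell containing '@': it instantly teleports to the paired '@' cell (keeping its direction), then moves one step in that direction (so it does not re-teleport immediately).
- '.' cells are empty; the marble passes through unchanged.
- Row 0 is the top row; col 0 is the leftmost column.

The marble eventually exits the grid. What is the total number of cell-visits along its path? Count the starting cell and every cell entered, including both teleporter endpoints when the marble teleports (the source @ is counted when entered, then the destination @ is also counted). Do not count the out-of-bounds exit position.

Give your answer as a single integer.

Step 1: enter (0,4), '\' deflects down->right, move right to (0,5)
Step 2: enter (0,5), '.' pass, move right to (0,6)
Step 3: enter (0,6), '.' pass, move right to (0,7)
Step 4: enter (0,7), '\' deflects right->down, move down to (1,7)
Step 5: enter (1,7), '.' pass, move down to (2,7)
Step 6: enter (2,7), '.' pass, move down to (3,7)
Step 7: enter (3,7), '.' pass, move down to (4,7)
Step 8: enter (4,7), '.' pass, move down to (5,7)
Step 9: enter (5,7), '.' pass, move down to (6,7)
Step 10: at (6,7) — EXIT via bottom edge, pos 7
Path length (cell visits): 9

Answer: 9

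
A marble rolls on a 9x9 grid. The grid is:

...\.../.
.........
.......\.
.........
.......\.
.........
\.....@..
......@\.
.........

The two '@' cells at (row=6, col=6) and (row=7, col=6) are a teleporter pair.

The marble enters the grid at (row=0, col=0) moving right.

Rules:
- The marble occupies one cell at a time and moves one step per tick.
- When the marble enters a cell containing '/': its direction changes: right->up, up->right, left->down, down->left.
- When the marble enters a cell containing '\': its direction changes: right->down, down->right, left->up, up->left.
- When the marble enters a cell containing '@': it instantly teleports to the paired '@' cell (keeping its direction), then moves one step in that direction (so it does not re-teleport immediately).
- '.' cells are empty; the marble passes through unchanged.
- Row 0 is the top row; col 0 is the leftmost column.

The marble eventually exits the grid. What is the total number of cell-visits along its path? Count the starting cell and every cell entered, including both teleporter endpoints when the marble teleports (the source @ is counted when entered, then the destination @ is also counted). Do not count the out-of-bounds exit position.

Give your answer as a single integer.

Answer: 12

Derivation:
Step 1: enter (0,0), '.' pass, move right to (0,1)
Step 2: enter (0,1), '.' pass, move right to (0,2)
Step 3: enter (0,2), '.' pass, move right to (0,3)
Step 4: enter (0,3), '\' deflects right->down, move down to (1,3)
Step 5: enter (1,3), '.' pass, move down to (2,3)
Step 6: enter (2,3), '.' pass, move down to (3,3)
Step 7: enter (3,3), '.' pass, move down to (4,3)
Step 8: enter (4,3), '.' pass, move down to (5,3)
Step 9: enter (5,3), '.' pass, move down to (6,3)
Step 10: enter (6,3), '.' pass, move down to (7,3)
Step 11: enter (7,3), '.' pass, move down to (8,3)
Step 12: enter (8,3), '.' pass, move down to (9,3)
Step 13: at (9,3) — EXIT via bottom edge, pos 3
Path length (cell visits): 12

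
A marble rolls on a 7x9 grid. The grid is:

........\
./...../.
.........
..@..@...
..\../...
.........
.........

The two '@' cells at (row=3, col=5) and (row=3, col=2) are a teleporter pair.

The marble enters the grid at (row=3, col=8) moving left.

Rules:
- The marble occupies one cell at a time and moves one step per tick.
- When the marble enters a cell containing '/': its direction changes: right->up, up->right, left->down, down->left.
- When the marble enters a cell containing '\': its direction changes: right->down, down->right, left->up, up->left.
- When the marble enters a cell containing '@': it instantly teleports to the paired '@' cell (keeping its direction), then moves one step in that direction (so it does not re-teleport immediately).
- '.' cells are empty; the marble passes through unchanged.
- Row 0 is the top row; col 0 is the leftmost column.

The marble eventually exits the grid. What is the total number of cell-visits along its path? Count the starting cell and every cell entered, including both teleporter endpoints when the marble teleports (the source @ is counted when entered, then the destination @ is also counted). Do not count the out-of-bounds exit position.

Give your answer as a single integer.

Step 1: enter (3,8), '.' pass, move left to (3,7)
Step 2: enter (3,7), '.' pass, move left to (3,6)
Step 3: enter (3,6), '.' pass, move left to (3,5)
Step 4: enter (3,5), '@' teleport (3,5)->(3,2), also enter (3,2), move left to (3,1)
Step 5: enter (3,1), '.' pass, move left to (3,0)
Step 6: enter (3,0), '.' pass, move left to (3,-1)
Step 7: at (3,-1) — EXIT via left edge, pos 3
Path length (cell visits): 7

Answer: 7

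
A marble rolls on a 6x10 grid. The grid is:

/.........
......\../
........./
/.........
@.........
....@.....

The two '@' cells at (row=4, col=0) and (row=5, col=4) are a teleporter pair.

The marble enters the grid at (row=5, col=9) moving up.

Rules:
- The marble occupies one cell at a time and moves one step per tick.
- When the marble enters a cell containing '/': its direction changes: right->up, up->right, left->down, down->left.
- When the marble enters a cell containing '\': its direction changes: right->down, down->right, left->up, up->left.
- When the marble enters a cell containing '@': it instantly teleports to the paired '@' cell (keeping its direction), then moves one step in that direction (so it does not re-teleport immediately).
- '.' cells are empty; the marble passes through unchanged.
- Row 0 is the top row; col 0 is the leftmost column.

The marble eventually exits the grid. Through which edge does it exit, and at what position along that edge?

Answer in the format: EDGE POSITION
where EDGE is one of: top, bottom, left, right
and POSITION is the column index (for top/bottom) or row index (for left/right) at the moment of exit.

Answer: right 2

Derivation:
Step 1: enter (5,9), '.' pass, move up to (4,9)
Step 2: enter (4,9), '.' pass, move up to (3,9)
Step 3: enter (3,9), '.' pass, move up to (2,9)
Step 4: enter (2,9), '/' deflects up->right, move right to (2,10)
Step 5: at (2,10) — EXIT via right edge, pos 2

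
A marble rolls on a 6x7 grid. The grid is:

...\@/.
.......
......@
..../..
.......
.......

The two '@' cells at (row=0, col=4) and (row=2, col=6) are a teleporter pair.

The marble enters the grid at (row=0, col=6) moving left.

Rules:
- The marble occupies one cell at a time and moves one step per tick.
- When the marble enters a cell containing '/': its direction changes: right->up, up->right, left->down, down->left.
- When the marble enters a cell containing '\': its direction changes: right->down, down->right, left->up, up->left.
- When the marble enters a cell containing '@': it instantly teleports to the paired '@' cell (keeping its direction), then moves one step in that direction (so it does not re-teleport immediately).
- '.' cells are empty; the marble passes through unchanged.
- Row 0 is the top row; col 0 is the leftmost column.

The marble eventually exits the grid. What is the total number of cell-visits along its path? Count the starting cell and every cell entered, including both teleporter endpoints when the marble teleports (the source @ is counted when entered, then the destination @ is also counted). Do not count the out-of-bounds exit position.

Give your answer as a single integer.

Answer: 7

Derivation:
Step 1: enter (0,6), '.' pass, move left to (0,5)
Step 2: enter (0,5), '/' deflects left->down, move down to (1,5)
Step 3: enter (1,5), '.' pass, move down to (2,5)
Step 4: enter (2,5), '.' pass, move down to (3,5)
Step 5: enter (3,5), '.' pass, move down to (4,5)
Step 6: enter (4,5), '.' pass, move down to (5,5)
Step 7: enter (5,5), '.' pass, move down to (6,5)
Step 8: at (6,5) — EXIT via bottom edge, pos 5
Path length (cell visits): 7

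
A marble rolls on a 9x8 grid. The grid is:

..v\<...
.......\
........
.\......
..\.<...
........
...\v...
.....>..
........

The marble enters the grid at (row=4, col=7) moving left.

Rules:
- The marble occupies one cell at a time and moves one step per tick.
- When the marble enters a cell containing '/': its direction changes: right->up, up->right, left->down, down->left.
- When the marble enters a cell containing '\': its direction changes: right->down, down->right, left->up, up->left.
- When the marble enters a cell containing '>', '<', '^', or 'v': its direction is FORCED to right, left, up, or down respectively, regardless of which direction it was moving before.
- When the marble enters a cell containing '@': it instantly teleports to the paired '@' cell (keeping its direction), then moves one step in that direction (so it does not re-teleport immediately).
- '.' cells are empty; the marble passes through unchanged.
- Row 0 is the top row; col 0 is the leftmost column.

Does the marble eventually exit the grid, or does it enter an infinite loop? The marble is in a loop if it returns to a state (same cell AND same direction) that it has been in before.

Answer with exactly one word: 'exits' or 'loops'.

Answer: loops

Derivation:
Step 1: enter (4,7), '.' pass, move left to (4,6)
Step 2: enter (4,6), '.' pass, move left to (4,5)
Step 3: enter (4,5), '.' pass, move left to (4,4)
Step 4: enter (4,4), '<' forces left->left, move left to (4,3)
Step 5: enter (4,3), '.' pass, move left to (4,2)
Step 6: enter (4,2), '\' deflects left->up, move up to (3,2)
Step 7: enter (3,2), '.' pass, move up to (2,2)
Step 8: enter (2,2), '.' pass, move up to (1,2)
Step 9: enter (1,2), '.' pass, move up to (0,2)
Step 10: enter (0,2), 'v' forces up->down, move down to (1,2)
Step 11: enter (1,2), '.' pass, move down to (2,2)
Step 12: enter (2,2), '.' pass, move down to (3,2)
Step 13: enter (3,2), '.' pass, move down to (4,2)
Step 14: enter (4,2), '\' deflects down->right, move right to (4,3)
Step 15: enter (4,3), '.' pass, move right to (4,4)
Step 16: enter (4,4), '<' forces right->left, move left to (4,3)
Step 17: at (4,3) dir=left — LOOP DETECTED (seen before)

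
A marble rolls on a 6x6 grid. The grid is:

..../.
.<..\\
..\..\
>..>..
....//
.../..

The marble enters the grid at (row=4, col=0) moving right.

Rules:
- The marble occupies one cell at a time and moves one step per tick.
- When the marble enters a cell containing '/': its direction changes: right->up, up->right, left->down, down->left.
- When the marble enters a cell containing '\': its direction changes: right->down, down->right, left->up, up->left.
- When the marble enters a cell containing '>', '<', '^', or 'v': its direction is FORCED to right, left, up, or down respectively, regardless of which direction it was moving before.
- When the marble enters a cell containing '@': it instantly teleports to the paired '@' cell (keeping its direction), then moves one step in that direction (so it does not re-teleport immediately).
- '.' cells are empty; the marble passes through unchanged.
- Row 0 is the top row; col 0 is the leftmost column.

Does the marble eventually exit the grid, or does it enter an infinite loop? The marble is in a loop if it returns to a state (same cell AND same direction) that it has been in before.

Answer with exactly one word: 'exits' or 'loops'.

Answer: exits

Derivation:
Step 1: enter (4,0), '.' pass, move right to (4,1)
Step 2: enter (4,1), '.' pass, move right to (4,2)
Step 3: enter (4,2), '.' pass, move right to (4,3)
Step 4: enter (4,3), '.' pass, move right to (4,4)
Step 5: enter (4,4), '/' deflects right->up, move up to (3,4)
Step 6: enter (3,4), '.' pass, move up to (2,4)
Step 7: enter (2,4), '.' pass, move up to (1,4)
Step 8: enter (1,4), '\' deflects up->left, move left to (1,3)
Step 9: enter (1,3), '.' pass, move left to (1,2)
Step 10: enter (1,2), '.' pass, move left to (1,1)
Step 11: enter (1,1), '<' forces left->left, move left to (1,0)
Step 12: enter (1,0), '.' pass, move left to (1,-1)
Step 13: at (1,-1) — EXIT via left edge, pos 1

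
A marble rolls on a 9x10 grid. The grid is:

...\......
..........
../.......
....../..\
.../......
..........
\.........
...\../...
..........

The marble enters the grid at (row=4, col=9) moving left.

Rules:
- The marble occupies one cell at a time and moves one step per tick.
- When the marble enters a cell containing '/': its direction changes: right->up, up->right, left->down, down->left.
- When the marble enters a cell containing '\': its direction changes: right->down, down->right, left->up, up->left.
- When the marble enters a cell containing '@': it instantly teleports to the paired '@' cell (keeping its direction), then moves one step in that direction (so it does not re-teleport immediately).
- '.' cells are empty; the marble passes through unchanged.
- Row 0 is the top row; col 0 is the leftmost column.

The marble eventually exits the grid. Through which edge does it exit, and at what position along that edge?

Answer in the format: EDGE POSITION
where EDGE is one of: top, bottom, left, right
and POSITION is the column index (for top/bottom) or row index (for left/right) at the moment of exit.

Answer: bottom 9

Derivation:
Step 1: enter (4,9), '.' pass, move left to (4,8)
Step 2: enter (4,8), '.' pass, move left to (4,7)
Step 3: enter (4,7), '.' pass, move left to (4,6)
Step 4: enter (4,6), '.' pass, move left to (4,5)
Step 5: enter (4,5), '.' pass, move left to (4,4)
Step 6: enter (4,4), '.' pass, move left to (4,3)
Step 7: enter (4,3), '/' deflects left->down, move down to (5,3)
Step 8: enter (5,3), '.' pass, move down to (6,3)
Step 9: enter (6,3), '.' pass, move down to (7,3)
Step 10: enter (7,3), '\' deflects down->right, move right to (7,4)
Step 11: enter (7,4), '.' pass, move right to (7,5)
Step 12: enter (7,5), '.' pass, move right to (7,6)
Step 13: enter (7,6), '/' deflects right->up, move up to (6,6)
Step 14: enter (6,6), '.' pass, move up to (5,6)
Step 15: enter (5,6), '.' pass, move up to (4,6)
Step 16: enter (4,6), '.' pass, move up to (3,6)
Step 17: enter (3,6), '/' deflects up->right, move right to (3,7)
Step 18: enter (3,7), '.' pass, move right to (3,8)
Step 19: enter (3,8), '.' pass, move right to (3,9)
Step 20: enter (3,9), '\' deflects right->down, move down to (4,9)
Step 21: enter (4,9), '.' pass, move down to (5,9)
Step 22: enter (5,9), '.' pass, move down to (6,9)
Step 23: enter (6,9), '.' pass, move down to (7,9)
Step 24: enter (7,9), '.' pass, move down to (8,9)
Step 25: enter (8,9), '.' pass, move down to (9,9)
Step 26: at (9,9) — EXIT via bottom edge, pos 9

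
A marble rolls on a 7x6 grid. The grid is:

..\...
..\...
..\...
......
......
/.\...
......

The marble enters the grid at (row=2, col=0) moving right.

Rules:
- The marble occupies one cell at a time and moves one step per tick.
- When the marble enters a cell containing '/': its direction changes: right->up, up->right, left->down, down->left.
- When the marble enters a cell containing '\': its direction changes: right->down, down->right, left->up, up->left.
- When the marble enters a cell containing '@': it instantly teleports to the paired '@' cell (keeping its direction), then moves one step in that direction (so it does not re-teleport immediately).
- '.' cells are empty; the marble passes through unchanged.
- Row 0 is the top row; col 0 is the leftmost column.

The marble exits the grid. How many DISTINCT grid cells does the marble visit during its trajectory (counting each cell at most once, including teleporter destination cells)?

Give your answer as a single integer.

Step 1: enter (2,0), '.' pass, move right to (2,1)
Step 2: enter (2,1), '.' pass, move right to (2,2)
Step 3: enter (2,2), '\' deflects right->down, move down to (3,2)
Step 4: enter (3,2), '.' pass, move down to (4,2)
Step 5: enter (4,2), '.' pass, move down to (5,2)
Step 6: enter (5,2), '\' deflects down->right, move right to (5,3)
Step 7: enter (5,3), '.' pass, move right to (5,4)
Step 8: enter (5,4), '.' pass, move right to (5,5)
Step 9: enter (5,5), '.' pass, move right to (5,6)
Step 10: at (5,6) — EXIT via right edge, pos 5
Distinct cells visited: 9 (path length 9)

Answer: 9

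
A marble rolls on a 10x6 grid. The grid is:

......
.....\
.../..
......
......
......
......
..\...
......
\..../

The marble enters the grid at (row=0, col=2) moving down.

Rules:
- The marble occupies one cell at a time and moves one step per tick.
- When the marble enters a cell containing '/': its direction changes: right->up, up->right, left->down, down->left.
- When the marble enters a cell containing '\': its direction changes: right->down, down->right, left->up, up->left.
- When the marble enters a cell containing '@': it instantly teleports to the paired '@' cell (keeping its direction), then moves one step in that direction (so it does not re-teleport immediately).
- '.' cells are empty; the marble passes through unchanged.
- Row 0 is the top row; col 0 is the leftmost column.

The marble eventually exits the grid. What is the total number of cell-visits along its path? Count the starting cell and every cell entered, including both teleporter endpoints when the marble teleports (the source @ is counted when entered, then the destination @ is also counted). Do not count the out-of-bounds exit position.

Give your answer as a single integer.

Answer: 11

Derivation:
Step 1: enter (0,2), '.' pass, move down to (1,2)
Step 2: enter (1,2), '.' pass, move down to (2,2)
Step 3: enter (2,2), '.' pass, move down to (3,2)
Step 4: enter (3,2), '.' pass, move down to (4,2)
Step 5: enter (4,2), '.' pass, move down to (5,2)
Step 6: enter (5,2), '.' pass, move down to (6,2)
Step 7: enter (6,2), '.' pass, move down to (7,2)
Step 8: enter (7,2), '\' deflects down->right, move right to (7,3)
Step 9: enter (7,3), '.' pass, move right to (7,4)
Step 10: enter (7,4), '.' pass, move right to (7,5)
Step 11: enter (7,5), '.' pass, move right to (7,6)
Step 12: at (7,6) — EXIT via right edge, pos 7
Path length (cell visits): 11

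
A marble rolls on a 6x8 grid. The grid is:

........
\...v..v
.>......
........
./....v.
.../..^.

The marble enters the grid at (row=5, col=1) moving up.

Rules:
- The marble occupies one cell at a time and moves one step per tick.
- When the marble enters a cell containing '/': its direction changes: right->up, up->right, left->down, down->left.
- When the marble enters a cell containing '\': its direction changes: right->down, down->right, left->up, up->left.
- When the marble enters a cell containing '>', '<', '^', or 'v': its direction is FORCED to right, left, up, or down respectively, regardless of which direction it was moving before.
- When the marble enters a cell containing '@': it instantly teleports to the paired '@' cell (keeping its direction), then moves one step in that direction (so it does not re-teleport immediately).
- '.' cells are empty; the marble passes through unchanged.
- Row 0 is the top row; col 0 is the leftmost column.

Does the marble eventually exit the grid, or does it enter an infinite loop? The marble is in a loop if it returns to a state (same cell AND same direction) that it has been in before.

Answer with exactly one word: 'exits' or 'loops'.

Step 1: enter (5,1), '.' pass, move up to (4,1)
Step 2: enter (4,1), '/' deflects up->right, move right to (4,2)
Step 3: enter (4,2), '.' pass, move right to (4,3)
Step 4: enter (4,3), '.' pass, move right to (4,4)
Step 5: enter (4,4), '.' pass, move right to (4,5)
Step 6: enter (4,5), '.' pass, move right to (4,6)
Step 7: enter (4,6), 'v' forces right->down, move down to (5,6)
Step 8: enter (5,6), '^' forces down->up, move up to (4,6)
Step 9: enter (4,6), 'v' forces up->down, move down to (5,6)
Step 10: at (5,6) dir=down — LOOP DETECTED (seen before)

Answer: loops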